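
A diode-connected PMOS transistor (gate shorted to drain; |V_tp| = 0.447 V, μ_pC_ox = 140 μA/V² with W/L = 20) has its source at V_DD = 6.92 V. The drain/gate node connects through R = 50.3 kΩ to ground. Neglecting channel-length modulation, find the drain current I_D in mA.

With gate tied to drain, V_SG = V_SD ≥ V_SG − |V_tp|, so the device is in saturation.
k_p = μ_pC_ox · (W/L) = 2.8 mA/V².
KCL at the drain: ½ k_p (V_SG − |V_tp|)² = (V_DD − V_SG)/R.
Let x = V_SG − 0.447. Then 70.4 x² + x − 6.473 = 0, giving x = 0.296 V (positive root), so V_SG = 0.743 V.
I_D = (V_DD − V_SG)/R = (6.92 − 0.743) / 50.3 = 0.123 mA.

I_D = 0.123 mA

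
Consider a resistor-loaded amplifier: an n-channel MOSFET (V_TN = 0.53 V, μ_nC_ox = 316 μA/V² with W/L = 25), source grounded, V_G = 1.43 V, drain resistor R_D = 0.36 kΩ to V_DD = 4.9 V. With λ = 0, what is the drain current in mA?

V_GS = V_G = 1.43 V, so V_ov = 1.43 − 0.53 = 0.9 V.
k_n = μ_nC_ox · (W/L) = 7.9 mA/V².
Assume saturation: I_D = ½ k_n V_ov² = 0.5 × 7.9 × 0.9² = 3.2 mA, giving V_DS = V_DD − I_D R_D = 4.9 − 3.2 × 0.36 = 3.75 V.
V_DS = 3.75 V ≥ V_ov = 0.9 V, confirming saturation.

I_D = 3.20 mA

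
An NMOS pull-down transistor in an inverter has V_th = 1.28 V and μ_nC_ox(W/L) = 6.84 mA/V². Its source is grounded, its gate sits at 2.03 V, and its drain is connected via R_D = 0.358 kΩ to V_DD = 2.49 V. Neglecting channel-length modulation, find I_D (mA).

V_GS = V_G = 2.03 V, so V_ov = 2.03 − 1.28 = 0.75 V.
Assume saturation: I_D = ½ k_n V_ov² = 0.5 × 6.84 × 0.75² = 1.92 mA, giving V_DS = V_DD − I_D R_D = 2.49 − 1.92 × 0.358 = 1.8 V.
V_DS = 1.8 V ≥ V_ov = 0.75 V, confirming saturation.

I_D = 1.92 mA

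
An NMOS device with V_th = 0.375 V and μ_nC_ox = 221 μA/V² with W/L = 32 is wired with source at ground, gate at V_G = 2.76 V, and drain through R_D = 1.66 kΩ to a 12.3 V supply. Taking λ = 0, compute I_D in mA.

V_GS = V_G = 2.76 V, so V_ov = 2.76 − 0.375 = 2.38 V.
k_n = μ_nC_ox · (W/L) = 7.072 mA/V².
Assume saturation: I_D = ½ k_n V_ov² = 0.5 × 7.072 × 2.38² = 20.1 mA, giving V_DS = V_DD − I_D R_D = 12.3 − 20.1 × 1.66 = -21.1 V.
But -21.1 V < V_ov = 2.38 V, so the device is actually in triode.
In triode I_D = k_n[V_ov V_DS − ½ V_DS²] and I_D = (V_DD − V_DS)/R_D. Equating: 5.87 V_DS² − 29 V_DS + 12.3 = 0, giving V_DS = 0.469 V (the root below V_ov).
I_D = (12.3 − 0.469) / 1.66 = 7.13 mA.

I_D = 7.13 mA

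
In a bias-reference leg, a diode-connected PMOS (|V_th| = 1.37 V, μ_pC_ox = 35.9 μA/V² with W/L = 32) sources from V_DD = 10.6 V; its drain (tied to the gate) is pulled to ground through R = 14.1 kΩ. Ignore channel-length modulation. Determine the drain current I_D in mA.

With gate tied to drain, V_SG = V_SD ≥ V_SG − |V_th|, so the device is in saturation.
k_p = μ_pC_ox · (W/L) = 1.149 mA/V².
KCL at the drain: ½ k_p (V_SG − |V_th|)² = (V_DD − V_SG)/R.
Let x = V_SG − 1.37. Then 8.1 x² + x − 9.23 = 0, giving x = 1.01 V (positive root), so V_SG = 2.38 V.
I_D = (V_DD − V_SG)/R = (10.6 − 2.38) / 14.1 = 0.583 mA.

I_D = 0.583 mA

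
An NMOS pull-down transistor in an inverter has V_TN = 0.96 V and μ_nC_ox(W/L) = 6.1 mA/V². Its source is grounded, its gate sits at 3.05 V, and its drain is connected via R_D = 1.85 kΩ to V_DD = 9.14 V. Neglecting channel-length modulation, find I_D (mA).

V_GS = V_G = 3.05 V, so V_ov = 3.05 − 0.96 = 2.09 V.
Assume saturation: I_D = ½ k_n V_ov² = 0.5 × 6.1 × 2.09² = 13.3 mA, giving V_DS = V_DD − I_D R_D = 9.14 − 13.3 × 1.85 = -15.5 V.
But -15.5 V < V_ov = 2.09 V, so the device is actually in triode.
In triode I_D = k_n[V_ov V_DS − ½ V_DS²] and I_D = (V_DD − V_DS)/R_D. Equating: 5.64 V_DS² − 24.59 V_DS + 9.14 = 0, giving V_DS = 0.41 V (the root below V_ov).
I_D = (9.14 − 0.41) / 1.85 = 4.72 mA.

I_D = 4.72 mA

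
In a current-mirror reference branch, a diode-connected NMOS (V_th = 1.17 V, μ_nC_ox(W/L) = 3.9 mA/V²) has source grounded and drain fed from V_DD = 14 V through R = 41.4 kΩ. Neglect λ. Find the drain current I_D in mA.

I_D = 0.300 mA

With gate tied to drain, V_GS = V_DS ≥ V_GS − V_th, so the device is in saturation.
KCL at the drain: ½ k_n (V_GS − V_th)² = (V_DD − V_GS)/R.
Let x = V_GS − 1.17. Then 80.7 x² + x − 12.83 = 0, giving x = 0.393 V (positive root), so V_GS = 1.56 V.
I_D = (V_DD − V_GS)/R = (14 − 1.56) / 41.4 = 0.3 mA.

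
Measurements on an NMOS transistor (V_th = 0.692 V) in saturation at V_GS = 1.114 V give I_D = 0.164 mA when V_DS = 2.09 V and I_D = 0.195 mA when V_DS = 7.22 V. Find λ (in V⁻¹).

With V_GS fixed, I_D ∝ (1 + λ V_DS) in saturation, so I_D2/I_D1 = (1 + λ V_DS2)/(1 + λ V_DS1).
0.195/0.164 = 1.189 = (1 + 7.22 λ)/(1 + 2.09 λ).
Solving: λ (I_D1 V_DS2 − I_D2 V_DS1) = I_D2 − I_D1, so λ = (0.195 − 0.164) / (0.164 × 7.22 − 0.195 × 2.09) = 0.031 / 0.777 = 0.0399 V⁻¹.

λ = 0.0399 V⁻¹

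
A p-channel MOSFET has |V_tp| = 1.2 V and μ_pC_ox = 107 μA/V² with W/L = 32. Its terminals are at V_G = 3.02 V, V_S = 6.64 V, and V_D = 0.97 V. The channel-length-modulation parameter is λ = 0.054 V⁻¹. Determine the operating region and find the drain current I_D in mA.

V_SG = V_S − V_G = 6.64 − 3.02 = 3.62 V; V_SD = V_S − V_D = 6.64 − 0.97 = 5.67 V.
k_p = μ_pC_ox · (W/L) = 3.424 mA/V².
V_ov = V_SG − |V_tp| = 3.62 − 1.2 = 2.42 V.
Since V_SD = 5.67 V ≥ V_ov = 2.42 V, the device is in saturation.
I_D = ½ k_p V_ov² (1 + λ V_SD) = 0.5 × 3.424 × 2.42² × (1 + 0.054 × 5.67) = 13.1 mA.

Saturation; I_D = 13.1 mA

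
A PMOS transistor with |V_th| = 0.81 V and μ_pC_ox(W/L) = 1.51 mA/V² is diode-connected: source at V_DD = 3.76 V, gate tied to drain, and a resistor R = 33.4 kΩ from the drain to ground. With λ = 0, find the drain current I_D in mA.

I_D = 0.0787 mA

With gate tied to drain, V_SG = V_SD ≥ V_SG − |V_th|, so the device is in saturation.
KCL at the drain: ½ k_p (V_SG − |V_th|)² = (V_DD − V_SG)/R.
Let x = V_SG − 0.81. Then 25.2 x² + x − 2.95 = 0, giving x = 0.323 V (positive root), so V_SG = 1.13 V.
I_D = (V_DD − V_SG)/R = (3.76 − 1.13) / 33.4 = 0.0787 mA.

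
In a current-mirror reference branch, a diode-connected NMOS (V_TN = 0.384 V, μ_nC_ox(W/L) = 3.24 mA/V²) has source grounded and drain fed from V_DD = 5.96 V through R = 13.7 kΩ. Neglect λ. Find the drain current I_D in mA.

I_D = 0.372 mA

With gate tied to drain, V_GS = V_DS ≥ V_GS − V_TN, so the device is in saturation.
KCL at the drain: ½ k_n (V_GS − V_TN)² = (V_DD − V_GS)/R.
Let x = V_GS − 0.384. Then 22.2 x² + x − 5.576 = 0, giving x = 0.479 V (positive root), so V_GS = 0.863 V.
I_D = (V_DD − V_GS)/R = (5.96 − 0.863) / 13.7 = 0.372 mA.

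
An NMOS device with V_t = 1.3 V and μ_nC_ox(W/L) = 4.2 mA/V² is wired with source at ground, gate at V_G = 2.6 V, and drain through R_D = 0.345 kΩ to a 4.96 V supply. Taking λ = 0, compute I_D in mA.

I_D = 3.55 mA

V_GS = V_G = 2.6 V, so V_ov = 2.6 − 1.3 = 1.3 V.
Assume saturation: I_D = ½ k_n V_ov² = 0.5 × 4.2 × 1.3² = 3.55 mA, giving V_DS = V_DD − I_D R_D = 4.96 − 3.55 × 0.345 = 3.74 V.
V_DS = 3.74 V ≥ V_ov = 1.3 V, confirming saturation.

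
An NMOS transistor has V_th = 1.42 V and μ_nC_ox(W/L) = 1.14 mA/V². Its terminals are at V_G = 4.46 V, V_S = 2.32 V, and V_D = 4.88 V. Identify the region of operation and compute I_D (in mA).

Saturation; I_D = 0.295 mA

V_GS = V_G − V_S = 4.46 − 2.32 = 2.14 V; V_DS = V_D − V_S = 4.88 − 2.32 = 2.56 V.
V_ov = V_GS − V_th = 2.14 − 1.42 = 0.72 V.
Since V_DS = 2.56 V ≥ V_ov = 0.72 V, the device is in saturation.
I_D = ½ k_n V_ov² = 0.5 × 1.14 × 0.72² = 0.295 mA.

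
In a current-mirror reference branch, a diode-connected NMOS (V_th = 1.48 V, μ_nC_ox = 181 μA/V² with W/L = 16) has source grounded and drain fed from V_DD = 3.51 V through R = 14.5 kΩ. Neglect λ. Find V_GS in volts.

V_GS = 1.77 V

With gate tied to drain, V_GS = V_DS ≥ V_GS − V_th, so the device is in saturation.
k_n = μ_nC_ox · (W/L) = 2.896 mA/V².
KCL at the drain: ½ k_n (V_GS − V_th)² = (V_DD − V_GS)/R.
Let x = V_GS − 1.48. Then 21 x² + x − 2.03 = 0, giving x = 0.288 V (positive root), so V_GS = 1.77 V.
I_D = (V_DD − V_GS)/R = (3.51 − 1.77) / 14.5 = 0.12 mA.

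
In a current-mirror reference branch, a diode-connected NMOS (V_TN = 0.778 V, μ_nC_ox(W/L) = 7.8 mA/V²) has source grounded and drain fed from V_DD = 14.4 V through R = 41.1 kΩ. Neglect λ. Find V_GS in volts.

V_GS = 1.07 V

With gate tied to drain, V_GS = V_DS ≥ V_GS − V_TN, so the device is in saturation.
KCL at the drain: ½ k_n (V_GS − V_TN)² = (V_DD − V_GS)/R.
Let x = V_GS − 0.778. Then 160 x² + x − 13.62 = 0, giving x = 0.288 V (positive root), so V_GS = 1.07 V.
I_D = (V_DD − V_GS)/R = (14.4 − 1.07) / 41.1 = 0.324 mA.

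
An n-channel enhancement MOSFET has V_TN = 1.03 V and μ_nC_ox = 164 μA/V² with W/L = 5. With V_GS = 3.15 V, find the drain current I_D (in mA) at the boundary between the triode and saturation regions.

At the boundary V_DS = V_ov = V_GS − V_TN = 3.15 − 1.03 = 2.12 V.
k_n = μ_nC_ox · (W/L) = 0.82 mA/V².
I_D = ½ k_n V_ov² = 0.5 × 0.82 × 2.12² = 1.84 mA.

I_D = 1.84 mA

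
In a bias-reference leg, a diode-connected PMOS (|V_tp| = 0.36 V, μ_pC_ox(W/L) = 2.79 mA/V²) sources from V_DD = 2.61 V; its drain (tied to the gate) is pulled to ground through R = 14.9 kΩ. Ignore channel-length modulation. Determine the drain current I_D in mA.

With gate tied to drain, V_SG = V_SD ≥ V_SG − |V_tp|, so the device is in saturation.
KCL at the drain: ½ k_p (V_SG − |V_tp|)² = (V_DD − V_SG)/R.
Let x = V_SG − 0.36. Then 20.8 x² + x − 2.25 = 0, giving x = 0.306 V (positive root), so V_SG = 0.666 V.
I_D = (V_DD − V_SG)/R = (2.61 − 0.666) / 14.9 = 0.13 mA.

I_D = 0.130 mA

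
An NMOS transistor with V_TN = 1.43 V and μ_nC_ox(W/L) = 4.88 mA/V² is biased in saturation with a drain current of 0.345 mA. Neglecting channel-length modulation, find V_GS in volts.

In saturation I_D = ½ k_n (V_GS − V_TN)², so V_GS − V_TN = √(2 I_D / k_n) = √(2 × 0.345 / 4.88) = 0.376 V.
V_GS = 1.43 + 0.376 = 1.81 V.

V_GS = 1.81 V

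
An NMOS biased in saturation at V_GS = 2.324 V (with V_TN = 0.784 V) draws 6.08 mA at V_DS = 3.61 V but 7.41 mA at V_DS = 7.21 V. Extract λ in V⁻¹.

With V_GS fixed, I_D ∝ (1 + λ V_DS) in saturation, so I_D2/I_D1 = (1 + λ V_DS2)/(1 + λ V_DS1).
7.41/6.08 = 1.219 = (1 + 7.21 λ)/(1 + 3.61 λ).
Solving: λ (I_D1 V_DS2 − I_D2 V_DS1) = I_D2 − I_D1, so λ = (7.41 − 6.08) / (6.08 × 7.21 − 7.41 × 3.61) = 1.33 / 17.1 = 0.0778 V⁻¹.

λ = 0.0778 V⁻¹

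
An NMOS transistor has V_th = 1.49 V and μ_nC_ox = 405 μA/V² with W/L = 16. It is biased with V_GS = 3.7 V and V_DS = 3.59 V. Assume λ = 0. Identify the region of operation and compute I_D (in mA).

Saturation; I_D = 15.8 mA

k_n = μ_nC_ox · (W/L) = 6.48 mA/V².
V_ov = V_GS − V_th = 3.7 − 1.49 = 2.21 V.
Since V_DS = 3.59 V ≥ V_ov = 2.21 V, the device is in saturation.
I_D = ½ k_n V_ov² = 0.5 × 6.48 × 2.21² = 15.8 mA.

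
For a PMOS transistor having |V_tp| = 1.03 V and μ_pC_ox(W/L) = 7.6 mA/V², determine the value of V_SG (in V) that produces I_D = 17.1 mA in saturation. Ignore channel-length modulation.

In saturation I_D = ½ k_p (V_SG − |V_tp|)², so V_SG − |V_tp| = √(2 I_D / k_p) = √(2 × 17.1 / 7.6) = 2.12 V.
V_SG = 1.03 + 2.12 = 3.15 V.

V_SG = 3.15 V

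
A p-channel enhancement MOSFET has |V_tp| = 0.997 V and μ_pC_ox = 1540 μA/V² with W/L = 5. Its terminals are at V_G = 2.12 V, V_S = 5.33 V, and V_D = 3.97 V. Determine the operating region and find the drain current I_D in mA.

Triode; I_D = 16.1 mA

V_SG = V_S − V_G = 5.33 − 2.12 = 3.21 V; V_SD = V_S − V_D = 5.33 − 3.97 = 1.36 V.
k_p = μ_pC_ox · (W/L) = 7.7 mA/V².
V_ov = V_SG − |V_tp| = 3.21 − 0.997 = 2.21 V.
Since V_SD = 1.36 V < V_ov = 2.21 V, the device is in the triode region.
I_D = k_p [V_ov · V_SD − ½ V_SD²] = 7.7 × [2.21 × 1.36 − 0.5 × 1.36²] = 16.1 mA.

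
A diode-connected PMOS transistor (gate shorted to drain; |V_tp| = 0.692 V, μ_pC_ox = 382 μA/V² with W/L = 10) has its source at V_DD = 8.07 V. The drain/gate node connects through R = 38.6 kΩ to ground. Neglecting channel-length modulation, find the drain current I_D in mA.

I_D = 0.183 mA

With gate tied to drain, V_SG = V_SD ≥ V_SG − |V_tp|, so the device is in saturation.
k_p = μ_pC_ox · (W/L) = 3.82 mA/V².
KCL at the drain: ½ k_p (V_SG − |V_tp|)² = (V_DD − V_SG)/R.
Let x = V_SG − 0.692. Then 73.7 x² + x − 7.378 = 0, giving x = 0.31 V (positive root), so V_SG = 1 V.
I_D = (V_DD − V_SG)/R = (8.07 − 1) / 38.6 = 0.183 mA.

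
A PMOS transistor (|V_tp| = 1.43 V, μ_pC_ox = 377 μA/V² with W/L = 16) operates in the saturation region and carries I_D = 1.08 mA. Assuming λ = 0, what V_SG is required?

V_SG = 2.03 V

k_p = μ_pC_ox · (W/L) = 6.032 mA/V².
In saturation I_D = ½ k_p (V_SG − |V_tp|)², so V_SG − |V_tp| = √(2 I_D / k_p) = √(2 × 1.08 / 6.032) = 0.598 V.
V_SG = 1.43 + 0.598 = 2.03 V.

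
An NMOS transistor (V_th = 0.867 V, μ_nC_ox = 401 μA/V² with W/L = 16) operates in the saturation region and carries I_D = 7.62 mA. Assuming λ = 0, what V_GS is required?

V_GS = 2.41 V

k_n = μ_nC_ox · (W/L) = 6.416 mA/V².
In saturation I_D = ½ k_n (V_GS − V_th)², so V_GS − V_th = √(2 I_D / k_n) = √(2 × 7.62 / 6.416) = 1.54 V.
V_GS = 0.867 + 1.54 = 2.41 V.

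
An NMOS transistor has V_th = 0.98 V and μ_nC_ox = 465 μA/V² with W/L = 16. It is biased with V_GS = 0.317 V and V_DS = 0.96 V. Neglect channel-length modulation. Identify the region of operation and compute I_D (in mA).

V_GS = 0.317 V < V_th = 0.98 V, so the transistor is in cutoff.

Cutoff; I_D = 0 mA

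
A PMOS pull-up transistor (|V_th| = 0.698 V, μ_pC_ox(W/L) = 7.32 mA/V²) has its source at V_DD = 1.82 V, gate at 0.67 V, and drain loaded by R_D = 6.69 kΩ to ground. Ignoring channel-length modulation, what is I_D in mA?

I_D = 0.259 mA

V_SG = V_DD − V_G = 1.82 − 0.67 = 1.15 V, so V_ov = 1.15 − 0.698 = 0.452 V.
Assume saturation: I_D = ½ k_p V_ov² = 0.5 × 7.32 × 0.452² = 0.748 mA, giving V_SD = V_DD − I_D R_D = 1.82 − 0.748 × 6.69 = -3.18 V.
But -3.18 V < V_ov = 0.452 V, so the device is actually in triode.
In triode I_D = k_p[V_ov V_SD − ½ V_SD²] and I_D = (V_DD − V_SD)/R_D. Equating: 24.5 V_SD² − 23.13 V_SD + 1.82 = 0, giving V_SD = 0.0866 V (the root below V_ov).
I_D = (1.82 − 0.0866) / 6.69 = 0.259 mA.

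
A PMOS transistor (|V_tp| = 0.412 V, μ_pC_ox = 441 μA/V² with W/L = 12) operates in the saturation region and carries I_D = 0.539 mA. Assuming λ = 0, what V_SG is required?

V_SG = 0.863 V

k_p = μ_pC_ox · (W/L) = 5.292 mA/V².
In saturation I_D = ½ k_p (V_SG − |V_tp|)², so V_SG − |V_tp| = √(2 I_D / k_p) = √(2 × 0.539 / 5.292) = 0.451 V.
V_SG = 0.412 + 0.451 = 0.863 V.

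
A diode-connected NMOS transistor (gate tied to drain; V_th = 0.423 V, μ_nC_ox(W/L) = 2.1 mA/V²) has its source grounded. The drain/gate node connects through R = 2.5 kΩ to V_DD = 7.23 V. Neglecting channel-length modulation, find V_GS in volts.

V_GS = 1.85 V

With gate tied to drain, V_GS = V_DS ≥ V_GS − V_th, so the device is in saturation.
KCL at the drain: ½ k_n (V_GS − V_th)² = (V_DD − V_GS)/R.
Let x = V_GS − 0.423. Then 2.62 x² + x − 6.807 = 0, giving x = 1.43 V (positive root), so V_GS = 1.85 V.
I_D = (V_DD − V_GS)/R = (7.23 − 1.85) / 2.5 = 2.15 mA.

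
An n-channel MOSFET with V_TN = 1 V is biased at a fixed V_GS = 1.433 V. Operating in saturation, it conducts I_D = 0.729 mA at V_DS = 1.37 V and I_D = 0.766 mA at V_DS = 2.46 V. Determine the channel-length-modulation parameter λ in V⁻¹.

λ = 0.0497 V⁻¹

With V_GS fixed, I_D ∝ (1 + λ V_DS) in saturation, so I_D2/I_D1 = (1 + λ V_DS2)/(1 + λ V_DS1).
0.766/0.729 = 1.051 = (1 + 2.46 λ)/(1 + 1.37 λ).
Solving: λ (I_D1 V_DS2 − I_D2 V_DS1) = I_D2 − I_D1, so λ = (0.766 − 0.729) / (0.729 × 2.46 − 0.766 × 1.37) = 0.037 / 0.744 = 0.0497 V⁻¹.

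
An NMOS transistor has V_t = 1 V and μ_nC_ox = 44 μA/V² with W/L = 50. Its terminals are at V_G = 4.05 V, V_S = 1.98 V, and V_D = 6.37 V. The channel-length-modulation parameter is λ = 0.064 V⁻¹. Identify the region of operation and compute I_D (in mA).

Saturation; I_D = 1.61 mA

V_GS = V_G − V_S = 4.05 − 1.98 = 2.07 V; V_DS = V_D − V_S = 6.37 − 1.98 = 4.39 V.
k_n = μ_nC_ox · (W/L) = 2.2 mA/V².
V_ov = V_GS − V_t = 2.07 − 1 = 1.07 V.
Since V_DS = 4.39 V ≥ V_ov = 1.07 V, the device is in saturation.
I_D = ½ k_n V_ov² (1 + λ V_DS) = 0.5 × 2.2 × 1.07² × (1 + 0.064 × 4.39) = 1.61 mA.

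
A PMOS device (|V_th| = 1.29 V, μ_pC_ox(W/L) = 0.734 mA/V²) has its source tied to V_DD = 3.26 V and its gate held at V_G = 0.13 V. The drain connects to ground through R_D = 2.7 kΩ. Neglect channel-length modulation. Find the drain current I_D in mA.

I_D = 0.889 mA

V_SG = V_DD − V_G = 3.26 − 0.13 = 3.13 V, so V_ov = 3.13 − 1.29 = 1.84 V.
Assume saturation: I_D = ½ k_p V_ov² = 0.5 × 0.734 × 1.84² = 1.24 mA, giving V_SD = V_DD − I_D R_D = 3.26 − 1.24 × 2.7 = -0.0948 V.
But -0.0948 V < V_ov = 1.84 V, so the device is actually in triode.
In triode I_D = k_p[V_ov V_SD − ½ V_SD²] and I_D = (V_DD − V_SD)/R_D. Equating: 0.991 V_SD² − 4.647 V_SD + 3.26 = 0, giving V_SD = 0.859 V (the root below V_ov).
I_D = (3.26 − 0.859) / 2.7 = 0.889 mA.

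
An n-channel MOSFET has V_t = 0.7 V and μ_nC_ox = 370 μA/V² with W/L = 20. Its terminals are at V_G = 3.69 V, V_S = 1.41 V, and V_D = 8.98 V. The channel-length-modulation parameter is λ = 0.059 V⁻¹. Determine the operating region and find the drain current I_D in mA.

V_GS = V_G − V_S = 3.69 − 1.41 = 2.28 V; V_DS = V_D − V_S = 8.98 − 1.41 = 7.57 V.
k_n = μ_nC_ox · (W/L) = 7.4 mA/V².
V_ov = V_GS − V_t = 2.28 − 0.7 = 1.58 V.
Since V_DS = 7.57 V ≥ V_ov = 1.58 V, the device is in saturation.
I_D = ½ k_n V_ov² (1 + λ V_DS) = 0.5 × 7.4 × 1.58² × (1 + 0.059 × 7.57) = 13.4 mA.

Saturation; I_D = 13.4 mA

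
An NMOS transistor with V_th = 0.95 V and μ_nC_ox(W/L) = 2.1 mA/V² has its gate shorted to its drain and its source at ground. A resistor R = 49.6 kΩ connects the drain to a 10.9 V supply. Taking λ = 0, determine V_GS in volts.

V_GS = 1.38 V

With gate tied to drain, V_GS = V_DS ≥ V_GS − V_th, so the device is in saturation.
KCL at the drain: ½ k_n (V_GS − V_th)² = (V_DD − V_GS)/R.
Let x = V_GS − 0.95. Then 52.1 x² + x − 9.95 = 0, giving x = 0.428 V (positive root), so V_GS = 1.38 V.
I_D = (V_DD − V_GS)/R = (10.9 − 1.38) / 49.6 = 0.192 mA.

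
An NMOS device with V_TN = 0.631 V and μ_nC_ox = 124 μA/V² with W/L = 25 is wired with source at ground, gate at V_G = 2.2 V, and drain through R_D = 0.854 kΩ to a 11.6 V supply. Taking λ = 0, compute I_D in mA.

V_GS = V_G = 2.2 V, so V_ov = 2.2 − 0.631 = 1.57 V.
k_n = μ_nC_ox · (W/L) = 3.1 mA/V².
Assume saturation: I_D = ½ k_n V_ov² = 0.5 × 3.1 × 1.57² = 3.82 mA, giving V_DS = V_DD − I_D R_D = 11.6 − 3.82 × 0.854 = 8.34 V.
V_DS = 8.34 V ≥ V_ov = 1.57 V, confirming saturation.

I_D = 3.82 mA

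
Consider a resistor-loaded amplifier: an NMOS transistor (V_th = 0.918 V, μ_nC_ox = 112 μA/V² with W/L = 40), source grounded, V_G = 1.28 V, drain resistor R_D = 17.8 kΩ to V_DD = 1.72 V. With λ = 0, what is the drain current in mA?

I_D = 0.0931 mA

V_GS = V_G = 1.28 V, so V_ov = 1.28 − 0.918 = 0.362 V.
k_n = μ_nC_ox · (W/L) = 4.48 mA/V².
Assume saturation: I_D = ½ k_n V_ov² = 0.5 × 4.48 × 0.362² = 0.294 mA, giving V_DS = V_DD − I_D R_D = 1.72 − 0.294 × 17.8 = -3.5 V.
But -3.5 V < V_ov = 0.362 V, so the device is actually in triode.
In triode I_D = k_n[V_ov V_DS − ½ V_DS²] and I_D = (V_DD − V_DS)/R_D. Equating: 39.9 V_DS² − 29.87 V_DS + 1.72 = 0, giving V_DS = 0.0629 V (the root below V_ov).
I_D = (1.72 − 0.0629) / 17.8 = 0.0931 mA.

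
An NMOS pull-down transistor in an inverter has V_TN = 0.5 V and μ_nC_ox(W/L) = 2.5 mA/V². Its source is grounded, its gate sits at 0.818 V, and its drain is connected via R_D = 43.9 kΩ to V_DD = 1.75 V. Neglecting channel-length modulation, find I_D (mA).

I_D = 0.0387 mA

V_GS = V_G = 0.818 V, so V_ov = 0.818 − 0.5 = 0.318 V.
Assume saturation: I_D = ½ k_n V_ov² = 0.5 × 2.5 × 0.318² = 0.126 mA, giving V_DS = V_DD − I_D R_D = 1.75 − 0.126 × 43.9 = -3.8 V.
But -3.8 V < V_ov = 0.318 V, so the device is actually in triode.
In triode I_D = k_n[V_ov V_DS − ½ V_DS²] and I_D = (V_DD − V_DS)/R_D. Equating: 54.9 V_DS² − 35.9 V_DS + 1.75 = 0, giving V_DS = 0.053 V (the root below V_ov).
I_D = (1.75 − 0.053) / 43.9 = 0.0387 mA.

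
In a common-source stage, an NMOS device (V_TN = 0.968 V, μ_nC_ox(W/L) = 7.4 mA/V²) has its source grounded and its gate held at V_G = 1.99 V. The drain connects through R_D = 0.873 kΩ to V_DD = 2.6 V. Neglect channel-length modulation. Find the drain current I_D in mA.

I_D = 2.50 mA

V_GS = V_G = 1.99 V, so V_ov = 1.99 − 0.968 = 1.02 V.
Assume saturation: I_D = ½ k_n V_ov² = 0.5 × 7.4 × 1.02² = 3.86 mA, giving V_DS = V_DD − I_D R_D = 2.6 − 3.86 × 0.873 = -0.774 V.
But -0.774 V < V_ov = 1.02 V, so the device is actually in triode.
In triode I_D = k_n[V_ov V_DS − ½ V_DS²] and I_D = (V_DD − V_DS)/R_D. Equating: 3.23 V_DS² − 7.602 V_DS + 2.6 = 0, giving V_DS = 0.415 V (the root below V_ov).
I_D = (2.6 − 0.415) / 0.873 = 2.5 mA.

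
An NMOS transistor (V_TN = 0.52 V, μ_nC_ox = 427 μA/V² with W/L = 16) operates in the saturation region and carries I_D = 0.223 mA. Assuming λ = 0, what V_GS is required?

V_GS = 0.776 V

k_n = μ_nC_ox · (W/L) = 6.832 mA/V².
In saturation I_D = ½ k_n (V_GS − V_TN)², so V_GS − V_TN = √(2 I_D / k_n) = √(2 × 0.223 / 6.832) = 0.256 V.
V_GS = 0.52 + 0.256 = 0.776 V.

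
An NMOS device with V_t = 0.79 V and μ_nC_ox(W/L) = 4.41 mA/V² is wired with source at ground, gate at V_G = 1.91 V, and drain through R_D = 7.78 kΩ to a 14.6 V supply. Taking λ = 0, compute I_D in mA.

I_D = 1.82 mA

V_GS = V_G = 1.91 V, so V_ov = 1.91 − 0.79 = 1.12 V.
Assume saturation: I_D = ½ k_n V_ov² = 0.5 × 4.41 × 1.12² = 2.77 mA, giving V_DS = V_DD − I_D R_D = 14.6 − 2.77 × 7.78 = -6.92 V.
But -6.92 V < V_ov = 1.12 V, so the device is actually in triode.
In triode I_D = k_n[V_ov V_DS − ½ V_DS²] and I_D = (V_DD − V_DS)/R_D. Equating: 17.2 V_DS² − 39.43 V_DS + 14.6 = 0, giving V_DS = 0.464 V (the root below V_ov).
I_D = (14.6 − 0.464) / 7.78 = 1.82 mA.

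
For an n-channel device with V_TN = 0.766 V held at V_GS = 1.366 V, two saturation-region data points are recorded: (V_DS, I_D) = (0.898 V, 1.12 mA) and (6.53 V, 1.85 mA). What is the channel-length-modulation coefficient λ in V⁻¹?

λ = 0.129 V⁻¹

With V_GS fixed, I_D ∝ (1 + λ V_DS) in saturation, so I_D2/I_D1 = (1 + λ V_DS2)/(1 + λ V_DS1).
1.85/1.12 = 1.652 = (1 + 6.53 λ)/(1 + 0.898 λ).
Solving: λ (I_D1 V_DS2 − I_D2 V_DS1) = I_D2 − I_D1, so λ = (1.85 − 1.12) / (1.12 × 6.53 − 1.85 × 0.898) = 0.73 / 5.65 = 0.129 V⁻¹.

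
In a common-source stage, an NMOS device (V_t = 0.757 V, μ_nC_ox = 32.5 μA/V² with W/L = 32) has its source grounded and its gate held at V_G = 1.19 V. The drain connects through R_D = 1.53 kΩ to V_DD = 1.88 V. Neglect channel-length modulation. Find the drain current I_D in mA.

V_GS = V_G = 1.19 V, so V_ov = 1.19 − 0.757 = 0.433 V.
k_n = μ_nC_ox · (W/L) = 1.04 mA/V².
Assume saturation: I_D = ½ k_n V_ov² = 0.5 × 1.04 × 0.433² = 0.0975 mA, giving V_DS = V_DD − I_D R_D = 1.88 − 0.0975 × 1.53 = 1.73 V.
V_DS = 1.73 V ≥ V_ov = 0.433 V, confirming saturation.

I_D = 0.0975 mA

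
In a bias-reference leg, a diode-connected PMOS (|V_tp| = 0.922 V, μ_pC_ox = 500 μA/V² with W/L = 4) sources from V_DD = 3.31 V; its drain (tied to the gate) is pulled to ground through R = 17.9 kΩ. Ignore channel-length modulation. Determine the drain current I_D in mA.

I_D = 0.115 mA

With gate tied to drain, V_SG = V_SD ≥ V_SG − |V_tp|, so the device is in saturation.
k_p = μ_pC_ox · (W/L) = 2 mA/V².
KCL at the drain: ½ k_p (V_SG − |V_tp|)² = (V_DD − V_SG)/R.
Let x = V_SG − 0.922. Then 17.9 x² + x − 2.388 = 0, giving x = 0.338 V (positive root), so V_SG = 1.26 V.
I_D = (V_DD − V_SG)/R = (3.31 − 1.26) / 17.9 = 0.115 mA.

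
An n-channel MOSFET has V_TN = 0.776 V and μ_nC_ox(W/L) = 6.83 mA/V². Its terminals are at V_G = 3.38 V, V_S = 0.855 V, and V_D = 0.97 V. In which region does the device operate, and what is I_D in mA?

V_GS = V_G − V_S = 3.38 − 0.855 = 2.52 V; V_DS = V_D − V_S = 0.97 − 0.855 = 0.115 V.
V_ov = V_GS − V_TN = 2.52 − 0.776 = 1.75 V.
Since V_DS = 0.115 V < V_ov = 1.75 V, the device is in the triode region.
I_D = k_n [V_ov · V_DS − ½ V_DS²] = 6.83 × [1.75 × 0.115 − 0.5 × 0.115²] = 1.33 mA.

Triode; I_D = 1.33 mA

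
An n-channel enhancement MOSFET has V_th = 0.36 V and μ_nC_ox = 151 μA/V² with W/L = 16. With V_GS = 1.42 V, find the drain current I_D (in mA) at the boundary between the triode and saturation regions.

At the boundary V_DS = V_ov = V_GS − V_th = 1.42 − 0.36 = 1.06 V.
k_n = μ_nC_ox · (W/L) = 2.416 mA/V².
I_D = ½ k_n V_ov² = 0.5 × 2.416 × 1.06² = 1.36 mA.

I_D = 1.36 mA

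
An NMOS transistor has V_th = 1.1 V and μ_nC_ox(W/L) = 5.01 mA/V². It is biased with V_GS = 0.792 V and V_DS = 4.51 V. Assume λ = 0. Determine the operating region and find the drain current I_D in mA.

Cutoff; I_D = 0 mA

V_GS = 0.792 V < V_th = 1.1 V, so the transistor is in cutoff.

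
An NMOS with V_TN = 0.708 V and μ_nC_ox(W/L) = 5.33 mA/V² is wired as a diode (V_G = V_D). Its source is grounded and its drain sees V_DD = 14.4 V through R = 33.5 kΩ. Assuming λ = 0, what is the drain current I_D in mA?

With gate tied to drain, V_GS = V_DS ≥ V_GS − V_TN, so the device is in saturation.
KCL at the drain: ½ k_n (V_GS − V_TN)² = (V_DD − V_GS)/R.
Let x = V_GS − 0.708. Then 89.3 x² + x − 13.69 = 0, giving x = 0.386 V (positive root), so V_GS = 1.09 V.
I_D = (V_DD − V_GS)/R = (14.4 − 1.09) / 33.5 = 0.397 mA.

I_D = 0.397 mA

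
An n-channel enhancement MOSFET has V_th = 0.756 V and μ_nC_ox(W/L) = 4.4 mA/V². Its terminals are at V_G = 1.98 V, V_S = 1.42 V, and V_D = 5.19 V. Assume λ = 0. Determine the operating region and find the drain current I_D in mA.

Cutoff; I_D = 0 mA

V_GS = V_G − V_S = 1.98 − 1.42 = 0.56 V; V_DS = V_D − V_S = 5.19 − 1.42 = 3.77 V.
V_GS = 0.56 V < V_th = 0.756 V, so the transistor is in cutoff.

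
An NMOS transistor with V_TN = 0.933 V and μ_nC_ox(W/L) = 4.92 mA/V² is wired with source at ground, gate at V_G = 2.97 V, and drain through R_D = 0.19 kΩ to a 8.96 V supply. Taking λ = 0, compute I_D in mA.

I_D = 10.2 mA

V_GS = V_G = 2.97 V, so V_ov = 2.97 − 0.933 = 2.04 V.
Assume saturation: I_D = ½ k_n V_ov² = 0.5 × 4.92 × 2.04² = 10.2 mA, giving V_DS = V_DD − I_D R_D = 8.96 − 10.2 × 0.19 = 7.02 V.
V_DS = 7.02 V ≥ V_ov = 2.04 V, confirming saturation.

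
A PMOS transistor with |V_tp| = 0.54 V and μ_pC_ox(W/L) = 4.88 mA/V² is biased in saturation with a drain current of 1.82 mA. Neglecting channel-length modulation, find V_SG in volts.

In saturation I_D = ½ k_p (V_SG − |V_tp|)², so V_SG − |V_tp| = √(2 I_D / k_p) = √(2 × 1.82 / 4.88) = 0.864 V.
V_SG = 0.54 + 0.864 = 1.4 V.

V_SG = 1.40 V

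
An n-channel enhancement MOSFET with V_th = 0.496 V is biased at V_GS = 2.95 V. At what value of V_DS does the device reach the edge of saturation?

The boundary between triode and saturation is V_DS = V_GS − V_th = V_ov.
V_ov = 2.95 − 0.496 = 2.45 V.

V_DS,sat = 2.45 V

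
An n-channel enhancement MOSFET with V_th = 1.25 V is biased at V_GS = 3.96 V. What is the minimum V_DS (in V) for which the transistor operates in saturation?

The boundary between triode and saturation is V_DS = V_GS − V_th = V_ov.
V_ov = 3.96 − 1.25 = 2.71 V.

V_DS,sat = 2.71 V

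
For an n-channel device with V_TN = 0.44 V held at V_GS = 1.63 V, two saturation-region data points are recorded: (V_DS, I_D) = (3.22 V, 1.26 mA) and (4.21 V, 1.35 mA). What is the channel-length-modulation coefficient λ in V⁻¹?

λ = 0.0940 V⁻¹

With V_GS fixed, I_D ∝ (1 + λ V_DS) in saturation, so I_D2/I_D1 = (1 + λ V_DS2)/(1 + λ V_DS1).
1.35/1.26 = 1.071 = (1 + 4.21 λ)/(1 + 3.22 λ).
Solving: λ (I_D1 V_DS2 − I_D2 V_DS1) = I_D2 − I_D1, so λ = (1.35 − 1.26) / (1.26 × 4.21 − 1.35 × 3.22) = 0.09 / 0.958 = 0.094 V⁻¹.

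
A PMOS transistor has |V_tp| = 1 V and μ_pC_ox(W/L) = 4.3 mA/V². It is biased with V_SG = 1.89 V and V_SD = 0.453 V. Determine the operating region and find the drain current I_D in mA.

V_ov = V_SG − |V_tp| = 1.89 − 1 = 0.89 V.
Since V_SD = 0.453 V < V_ov = 0.89 V, the device is in the triode region.
I_D = k_p [V_ov · V_SD − ½ V_SD²] = 4.3 × [0.89 × 0.453 − 0.5 × 0.453²] = 1.29 mA.

Triode; I_D = 1.29 mA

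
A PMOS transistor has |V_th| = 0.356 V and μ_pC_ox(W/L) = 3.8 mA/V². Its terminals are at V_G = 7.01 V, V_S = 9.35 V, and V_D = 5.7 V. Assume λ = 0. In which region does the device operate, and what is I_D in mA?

V_SG = V_S − V_G = 9.35 − 7.01 = 2.34 V; V_SD = V_S − V_D = 9.35 − 5.7 = 3.65 V.
V_ov = V_SG − |V_th| = 2.34 − 0.356 = 1.98 V.
Since V_SD = 3.65 V ≥ V_ov = 1.98 V, the device is in saturation.
I_D = ½ k_p V_ov² = 0.5 × 3.8 × 1.98² = 7.48 mA.

Saturation; I_D = 7.48 mA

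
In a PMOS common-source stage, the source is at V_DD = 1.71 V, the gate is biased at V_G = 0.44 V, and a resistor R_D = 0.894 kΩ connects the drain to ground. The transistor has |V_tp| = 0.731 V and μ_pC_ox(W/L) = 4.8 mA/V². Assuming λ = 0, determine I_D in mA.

I_D = 0.697 mA

V_SG = V_DD − V_G = 1.71 − 0.44 = 1.27 V, so V_ov = 1.27 − 0.731 = 0.539 V.
Assume saturation: I_D = ½ k_p V_ov² = 0.5 × 4.8 × 0.539² = 0.697 mA, giving V_SD = V_DD − I_D R_D = 1.71 − 0.697 × 0.894 = 1.09 V.
V_SD = 1.09 V ≥ V_ov = 0.539 V, confirming saturation.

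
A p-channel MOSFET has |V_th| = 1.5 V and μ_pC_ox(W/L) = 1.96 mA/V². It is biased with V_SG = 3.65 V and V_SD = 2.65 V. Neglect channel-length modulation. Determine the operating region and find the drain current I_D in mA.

V_ov = V_SG − |V_th| = 3.65 − 1.5 = 2.15 V.
Since V_SD = 2.65 V ≥ V_ov = 2.15 V, the device is in saturation.
I_D = ½ k_p V_ov² = 0.5 × 1.96 × 2.15² = 4.53 mA.

Saturation; I_D = 4.53 mA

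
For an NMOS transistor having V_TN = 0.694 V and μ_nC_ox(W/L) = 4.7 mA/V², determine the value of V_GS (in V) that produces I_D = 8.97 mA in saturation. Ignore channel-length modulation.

In saturation I_D = ½ k_n (V_GS − V_TN)², so V_GS − V_TN = √(2 I_D / k_n) = √(2 × 8.97 / 4.7) = 1.95 V.
V_GS = 0.694 + 1.95 = 2.65 V.

V_GS = 2.65 V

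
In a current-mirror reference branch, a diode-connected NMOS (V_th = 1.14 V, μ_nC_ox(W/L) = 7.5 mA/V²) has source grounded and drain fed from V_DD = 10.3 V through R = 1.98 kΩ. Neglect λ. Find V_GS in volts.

V_GS = 2.19 V

With gate tied to drain, V_GS = V_DS ≥ V_GS − V_th, so the device is in saturation.
KCL at the drain: ½ k_n (V_GS − V_th)² = (V_DD − V_GS)/R.
Let x = V_GS − 1.14. Then 7.42 x² + x − 9.16 = 0, giving x = 1.05 V (positive root), so V_GS = 2.19 V.
I_D = (V_DD − V_GS)/R = (10.3 − 2.19) / 1.98 = 4.1 mA.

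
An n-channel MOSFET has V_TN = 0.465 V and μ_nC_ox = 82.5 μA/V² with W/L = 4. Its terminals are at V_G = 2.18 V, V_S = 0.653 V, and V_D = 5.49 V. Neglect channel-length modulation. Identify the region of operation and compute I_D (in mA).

V_GS = V_G − V_S = 2.18 − 0.653 = 1.53 V; V_DS = V_D − V_S = 5.49 − 0.653 = 4.84 V.
k_n = μ_nC_ox · (W/L) = 0.33 mA/V².
V_ov = V_GS − V_TN = 1.53 − 0.465 = 1.06 V.
Since V_DS = 4.84 V ≥ V_ov = 1.06 V, the device is in saturation.
I_D = ½ k_n V_ov² = 0.5 × 0.33 × 1.06² = 0.186 mA.

Saturation; I_D = 0.186 mA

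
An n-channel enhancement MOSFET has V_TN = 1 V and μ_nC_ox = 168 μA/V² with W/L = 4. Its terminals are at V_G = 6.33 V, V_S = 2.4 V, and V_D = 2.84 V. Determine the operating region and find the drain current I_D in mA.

Triode; I_D = 0.801 mA

V_GS = V_G − V_S = 6.33 − 2.4 = 3.93 V; V_DS = V_D − V_S = 2.84 − 2.4 = 0.44 V.
k_n = μ_nC_ox · (W/L) = 0.672 mA/V².
V_ov = V_GS − V_TN = 3.93 − 1 = 2.93 V.
Since V_DS = 0.44 V < V_ov = 2.93 V, the device is in the triode region.
I_D = k_n [V_ov · V_DS − ½ V_DS²] = 0.672 × [2.93 × 0.44 − 0.5 × 0.44²] = 0.801 mA.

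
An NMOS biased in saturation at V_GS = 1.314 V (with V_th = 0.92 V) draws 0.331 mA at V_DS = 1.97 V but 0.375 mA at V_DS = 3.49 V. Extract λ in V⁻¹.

With V_GS fixed, I_D ∝ (1 + λ V_DS) in saturation, so I_D2/I_D1 = (1 + λ V_DS2)/(1 + λ V_DS1).
0.375/0.331 = 1.133 = (1 + 3.49 λ)/(1 + 1.97 λ).
Solving: λ (I_D1 V_DS2 − I_D2 V_DS1) = I_D2 − I_D1, so λ = (0.375 − 0.331) / (0.331 × 3.49 − 0.375 × 1.97) = 0.044 / 0.416 = 0.106 V⁻¹.

λ = 0.106 V⁻¹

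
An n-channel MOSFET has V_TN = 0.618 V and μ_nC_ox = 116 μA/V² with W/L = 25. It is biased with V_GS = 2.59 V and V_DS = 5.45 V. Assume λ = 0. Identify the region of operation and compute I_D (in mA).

k_n = μ_nC_ox · (W/L) = 2.9 mA/V².
V_ov = V_GS − V_TN = 2.59 − 0.618 = 1.97 V.
Since V_DS = 5.45 V ≥ V_ov = 1.97 V, the device is in saturation.
I_D = ½ k_n V_ov² = 0.5 × 2.9 × 1.97² = 5.64 mA.

Saturation; I_D = 5.64 mA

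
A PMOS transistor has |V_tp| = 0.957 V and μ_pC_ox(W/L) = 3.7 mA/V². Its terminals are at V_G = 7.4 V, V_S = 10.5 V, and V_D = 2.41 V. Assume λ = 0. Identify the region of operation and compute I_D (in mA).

V_SG = V_S − V_G = 10.5 − 7.4 = 3.1 V; V_SD = V_S − V_D = 10.5 − 2.41 = 8.09 V.
V_ov = V_SG − |V_tp| = 3.1 − 0.957 = 2.14 V.
Since V_SD = 8.09 V ≥ V_ov = 2.14 V, the device is in saturation.
I_D = ½ k_p V_ov² = 0.5 × 3.7 × 2.14² = 8.5 mA.

Saturation; I_D = 8.50 mA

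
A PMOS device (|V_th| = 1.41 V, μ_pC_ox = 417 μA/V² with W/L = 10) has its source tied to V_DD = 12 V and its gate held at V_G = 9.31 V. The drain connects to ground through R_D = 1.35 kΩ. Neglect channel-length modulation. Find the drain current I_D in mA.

I_D = 3.42 mA

V_SG = V_DD − V_G = 12 − 9.31 = 2.69 V, so V_ov = 2.69 − 1.41 = 1.28 V.
k_p = μ_pC_ox · (W/L) = 4.17 mA/V².
Assume saturation: I_D = ½ k_p V_ov² = 0.5 × 4.17 × 1.28² = 3.42 mA, giving V_SD = V_DD − I_D R_D = 12 − 3.42 × 1.35 = 7.39 V.
V_SD = 7.39 V ≥ V_ov = 1.28 V, confirming saturation.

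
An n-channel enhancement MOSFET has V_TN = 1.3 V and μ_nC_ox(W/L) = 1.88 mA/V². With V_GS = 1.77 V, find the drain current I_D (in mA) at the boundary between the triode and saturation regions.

At the boundary V_DS = V_ov = V_GS − V_TN = 1.77 − 1.3 = 0.47 V.
I_D = ½ k_n V_ov² = 0.5 × 1.88 × 0.47² = 0.208 mA.

I_D = 0.208 mA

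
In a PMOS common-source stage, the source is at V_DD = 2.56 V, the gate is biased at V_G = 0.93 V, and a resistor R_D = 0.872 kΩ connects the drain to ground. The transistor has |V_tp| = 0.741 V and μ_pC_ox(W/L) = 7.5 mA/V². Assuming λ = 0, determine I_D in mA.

V_SG = V_DD − V_G = 2.56 − 0.93 = 1.63 V, so V_ov = 1.63 − 0.741 = 0.889 V.
Assume saturation: I_D = ½ k_p V_ov² = 0.5 × 7.5 × 0.889² = 2.96 mA, giving V_SD = V_DD − I_D R_D = 2.56 − 2.96 × 0.872 = -0.0243 V.
But -0.0243 V < V_ov = 0.889 V, so the device is actually in triode.
In triode I_D = k_p[V_ov V_SD − ½ V_SD²] and I_D = (V_DD − V_SD)/R_D. Equating: 3.27 V_SD² − 6.814 V_SD + 2.56 = 0, giving V_SD = 0.492 V (the root below V_ov).
I_D = (2.56 − 0.492) / 0.872 = 2.37 mA.

I_D = 2.37 mA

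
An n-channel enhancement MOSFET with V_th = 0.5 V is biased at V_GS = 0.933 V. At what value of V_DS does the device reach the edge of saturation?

The boundary between triode and saturation is V_DS = V_GS − V_th = V_ov.
V_ov = 0.933 − 0.5 = 0.433 V.

V_DS,sat = 0.433 V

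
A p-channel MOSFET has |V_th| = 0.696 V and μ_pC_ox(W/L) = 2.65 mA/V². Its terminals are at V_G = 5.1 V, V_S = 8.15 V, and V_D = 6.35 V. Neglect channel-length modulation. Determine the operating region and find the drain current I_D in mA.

Triode; I_D = 6.94 mA

V_SG = V_S − V_G = 8.15 − 5.1 = 3.05 V; V_SD = V_S − V_D = 8.15 − 6.35 = 1.8 V.
V_ov = V_SG − |V_th| = 3.05 − 0.696 = 2.35 V.
Since V_SD = 1.8 V < V_ov = 2.35 V, the device is in the triode region.
I_D = k_p [V_ov · V_SD − ½ V_SD²] = 2.65 × [2.35 × 1.8 − 0.5 × 1.8²] = 6.94 mA.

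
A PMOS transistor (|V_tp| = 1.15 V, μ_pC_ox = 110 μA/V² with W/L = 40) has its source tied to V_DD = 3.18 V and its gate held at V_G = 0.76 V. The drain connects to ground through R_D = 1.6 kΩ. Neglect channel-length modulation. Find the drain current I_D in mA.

I_D = 1.76 mA

V_SG = V_DD − V_G = 3.18 − 0.76 = 2.42 V, so V_ov = 2.42 − 1.15 = 1.27 V.
k_p = μ_pC_ox · (W/L) = 4.4 mA/V².
Assume saturation: I_D = ½ k_p V_ov² = 0.5 × 4.4 × 1.27² = 3.55 mA, giving V_SD = V_DD − I_D R_D = 3.18 − 3.55 × 1.6 = -2.5 V.
But -2.5 V < V_ov = 1.27 V, so the device is actually in triode.
In triode I_D = k_p[V_ov V_SD − ½ V_SD²] and I_D = (V_DD − V_SD)/R_D. Equating: 3.52 V_SD² − 9.941 V_SD + 3.18 = 0, giving V_SD = 0.368 V (the root below V_ov).
I_D = (3.18 − 0.368) / 1.6 = 1.76 mA.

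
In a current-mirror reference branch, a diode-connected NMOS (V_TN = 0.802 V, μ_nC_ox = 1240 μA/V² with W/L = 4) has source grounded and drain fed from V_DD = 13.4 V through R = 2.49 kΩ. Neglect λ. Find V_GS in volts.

With gate tied to drain, V_GS = V_DS ≥ V_GS − V_TN, so the device is in saturation.
k_n = μ_nC_ox · (W/L) = 4.96 mA/V².
KCL at the drain: ½ k_n (V_GS − V_TN)² = (V_DD − V_GS)/R.
Let x = V_GS − 0.802. Then 6.18 x² + x − 12.6 = 0, giving x = 1.35 V (positive root), so V_GS = 2.15 V.
I_D = (V_DD − V_GS)/R = (13.4 − 2.15) / 2.49 = 4.52 mA.

V_GS = 2.15 V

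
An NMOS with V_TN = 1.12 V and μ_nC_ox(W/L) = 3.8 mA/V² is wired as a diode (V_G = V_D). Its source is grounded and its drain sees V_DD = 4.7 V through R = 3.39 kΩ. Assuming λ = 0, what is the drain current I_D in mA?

With gate tied to drain, V_GS = V_DS ≥ V_GS − V_TN, so the device is in saturation.
KCL at the drain: ½ k_n (V_GS − V_TN)² = (V_DD − V_GS)/R.
Let x = V_GS − 1.12. Then 6.44 x² + x − 3.58 = 0, giving x = 0.672 V (positive root), so V_GS = 1.79 V.
I_D = (V_DD − V_GS)/R = (4.7 − 1.79) / 3.39 = 0.858 mA.

I_D = 0.858 mA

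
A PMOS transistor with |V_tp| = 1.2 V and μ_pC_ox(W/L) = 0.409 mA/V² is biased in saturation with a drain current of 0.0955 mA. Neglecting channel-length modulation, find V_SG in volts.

In saturation I_D = ½ k_p (V_SG − |V_tp|)², so V_SG − |V_tp| = √(2 I_D / k_p) = √(2 × 0.0955 / 0.409) = 0.683 V.
V_SG = 1.2 + 0.683 = 1.88 V.

V_SG = 1.88 V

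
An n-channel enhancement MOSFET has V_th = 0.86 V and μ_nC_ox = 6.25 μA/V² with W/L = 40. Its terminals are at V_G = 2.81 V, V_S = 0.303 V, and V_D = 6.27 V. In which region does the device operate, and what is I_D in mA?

V_GS = V_G − V_S = 2.81 − 0.303 = 2.51 V; V_DS = V_D − V_S = 6.27 − 0.303 = 5.97 V.
k_n = μ_nC_ox · (W/L) = 0.25 mA/V².
V_ov = V_GS − V_th = 2.51 − 0.86 = 1.65 V.
Since V_DS = 5.97 V ≥ V_ov = 1.65 V, the device is in saturation.
I_D = ½ k_n V_ov² = 0.5 × 0.25 × 1.65² = 0.339 mA.

Saturation; I_D = 0.339 mA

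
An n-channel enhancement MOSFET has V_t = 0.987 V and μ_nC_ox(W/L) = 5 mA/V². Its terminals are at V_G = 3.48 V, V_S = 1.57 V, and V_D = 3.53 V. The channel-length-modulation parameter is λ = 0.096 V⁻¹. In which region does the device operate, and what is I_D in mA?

Saturation; I_D = 2.53 mA

V_GS = V_G − V_S = 3.48 − 1.57 = 1.91 V; V_DS = V_D − V_S = 3.53 − 1.57 = 1.96 V.
V_ov = V_GS − V_t = 1.91 − 0.987 = 0.923 V.
Since V_DS = 1.96 V ≥ V_ov = 0.923 V, the device is in saturation.
I_D = ½ k_n V_ov² (1 + λ V_DS) = 0.5 × 5 × 0.923² × (1 + 0.096 × 1.96) = 2.53 mA.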